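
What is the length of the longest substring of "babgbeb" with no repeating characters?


Input: "babgbeb"
Sliding window (track last position of each char):
  Position 0 ('b'): window [0,0] length 1 -- new best
  Position 1 ('a'): window [0,1] length 2 -- new best
  Position 2 ('b'): repeat (last at 0), move window start to 1
  Position 2 ('b'): window [1,2] length 2
  Position 3 ('g'): window [1,3] length 3 -- new best
  Position 4 ('b'): repeat (last at 2), move window start to 3
  Position 4 ('b'): window [3,4] length 2
  Position 5 ('e'): window [3,5] length 3
  Position 6 ('b'): repeat (last at 4), move window start to 5
  Position 6 ('b'): window [5,6] length 2
Longest substring with no repeats: "abg" with length 3

3


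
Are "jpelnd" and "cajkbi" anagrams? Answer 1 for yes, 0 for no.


Strings: "jpelnd", "cajkbi"
Sorted first:  dejlnp
Sorted second: abcijk
Differ at position 0: 'd' vs 'a' => not anagrams

0


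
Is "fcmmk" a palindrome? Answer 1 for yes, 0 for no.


Input: fcmmk
Reversed: kmmcf
  Compare pos 0 ('f') with pos 4 ('k'): MISMATCH
  Compare pos 1 ('c') with pos 3 ('m'): MISMATCH
Result: not a palindrome

0


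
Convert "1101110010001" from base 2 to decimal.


Input: "1101110010001" in base 2
Positional expansion:
  Digit '1' (value 1) x 2^12 = 4096
  Digit '1' (value 1) x 2^11 = 2048
  Digit '0' (value 0) x 2^10 = 0
  Digit '1' (value 1) x 2^9 = 512
  Digit '1' (value 1) x 2^8 = 256
  Digit '1' (value 1) x 2^7 = 128
  Digit '0' (value 0) x 2^6 = 0
  Digit '0' (value 0) x 2^5 = 0
  Digit '1' (value 1) x 2^4 = 16
  Digit '0' (value 0) x 2^3 = 0
  Digit '0' (value 0) x 2^2 = 0
  Digit '0' (value 0) x 2^1 = 0
  Digit '1' (value 1) x 2^0 = 1
Sum = 7057

7057


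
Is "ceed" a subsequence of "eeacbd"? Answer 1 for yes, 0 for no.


Check if "ceed" is a subsequence of "eeacbd"
Greedy scan:
  Position 0 ('e'): no match needed
  Position 1 ('e'): no match needed
  Position 2 ('a'): no match needed
  Position 3 ('c'): matches sub[0] = 'c'
  Position 4 ('b'): no match needed
  Position 5 ('d'): no match needed
Only matched 1/4 characters => not a subsequence

0


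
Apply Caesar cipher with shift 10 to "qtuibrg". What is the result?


Caesar cipher: shift "qtuibrg" by 10
  'q' (pos 16) + 10 = pos 0 = 'a'
  't' (pos 19) + 10 = pos 3 = 'd'
  'u' (pos 20) + 10 = pos 4 = 'e'
  'i' (pos 8) + 10 = pos 18 = 's'
  'b' (pos 1) + 10 = pos 11 = 'l'
  'r' (pos 17) + 10 = pos 1 = 'b'
  'g' (pos 6) + 10 = pos 16 = 'q'
Result: adeslbq

adeslbq


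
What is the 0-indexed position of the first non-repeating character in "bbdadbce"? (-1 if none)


Input: bbdadbce
Character frequencies:
  'a': 1
  'b': 3
  'c': 1
  'd': 2
  'e': 1
Scanning left to right for freq == 1:
  Position 0 ('b'): freq=3, skip
  Position 1 ('b'): freq=3, skip
  Position 2 ('d'): freq=2, skip
  Position 3 ('a'): unique! => answer = 3

3


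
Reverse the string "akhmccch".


Input: akhmccch
Reading characters right to left:
  Position 7: 'h'
  Position 6: 'c'
  Position 5: 'c'
  Position 4: 'c'
  Position 3: 'm'
  Position 2: 'h'
  Position 1: 'k'
  Position 0: 'a'
Reversed: hcccmhka

hcccmhka


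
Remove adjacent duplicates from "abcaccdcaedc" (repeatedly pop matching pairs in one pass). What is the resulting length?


Input: abcaccdcaedc
Stack-based adjacent duplicate removal:
  Read 'a': push. Stack: a
  Read 'b': push. Stack: ab
  Read 'c': push. Stack: abc
  Read 'a': push. Stack: abca
  Read 'c': push. Stack: abcac
  Read 'c': matches stack top 'c' => pop. Stack: abca
  Read 'd': push. Stack: abcad
  Read 'c': push. Stack: abcadc
  Read 'a': push. Stack: abcadca
  Read 'e': push. Stack: abcadcae
  Read 'd': push. Stack: abcadcaed
  Read 'c': push. Stack: abcadcaedc
Final stack: "abcadcaedc" (length 10)

10


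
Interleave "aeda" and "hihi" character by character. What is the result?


Interleaving "aeda" and "hihi":
  Position 0: 'a' from first, 'h' from second => "ah"
  Position 1: 'e' from first, 'i' from second => "ei"
  Position 2: 'd' from first, 'h' from second => "dh"
  Position 3: 'a' from first, 'i' from second => "ai"
Result: aheidhai

aheidhai


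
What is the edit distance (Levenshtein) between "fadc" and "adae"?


Computing edit distance: "fadc" -> "adae"
DP table:
           a    d    a    e
      0    1    2    3    4
  f   1    1    2    3    4
  a   2    1    2    2    3
  d   3    2    1    2    3
  c   4    3    2    2    3
Edit distance = dp[4][4] = 3

3


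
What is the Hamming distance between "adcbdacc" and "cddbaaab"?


Comparing "adcbdacc" and "cddbaaab" position by position:
  Position 0: 'a' vs 'c' => differ
  Position 1: 'd' vs 'd' => same
  Position 2: 'c' vs 'd' => differ
  Position 3: 'b' vs 'b' => same
  Position 4: 'd' vs 'a' => differ
  Position 5: 'a' vs 'a' => same
  Position 6: 'c' vs 'a' => differ
  Position 7: 'c' vs 'b' => differ
Total differences (Hamming distance): 5

5


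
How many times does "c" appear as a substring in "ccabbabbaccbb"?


Searching for "c" in "ccabbabbaccbb"
Scanning each position:
  Position 0: "c" => MATCH
  Position 1: "c" => MATCH
  Position 2: "a" => no
  Position 3: "b" => no
  Position 4: "b" => no
  Position 5: "a" => no
  Position 6: "b" => no
  Position 7: "b" => no
  Position 8: "a" => no
  Position 9: "c" => MATCH
  Position 10: "c" => MATCH
  Position 11: "b" => no
  Position 12: "b" => no
Total occurrences: 4

4


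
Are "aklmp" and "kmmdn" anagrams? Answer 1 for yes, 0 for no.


Strings: "aklmp", "kmmdn"
Sorted first:  aklmp
Sorted second: dkmmn
Differ at position 0: 'a' vs 'd' => not anagrams

0


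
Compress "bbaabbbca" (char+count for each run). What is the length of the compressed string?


Input: bbaabbbca
Runs:
  'b' x 2 => "b2"
  'a' x 2 => "a2"
  'b' x 3 => "b3"
  'c' x 1 => "c1"
  'a' x 1 => "a1"
Compressed: "b2a2b3c1a1"
Compressed length: 10

10


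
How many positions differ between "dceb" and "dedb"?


Comparing "dceb" and "dedb" position by position:
  Position 0: 'd' vs 'd' => same
  Position 1: 'c' vs 'e' => DIFFER
  Position 2: 'e' vs 'd' => DIFFER
  Position 3: 'b' vs 'b' => same
Positions that differ: 2

2


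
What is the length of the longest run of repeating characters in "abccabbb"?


Input: "abccabbb"
Scanning for longest run:
  Position 1 ('b'): new char, reset run to 1
  Position 2 ('c'): new char, reset run to 1
  Position 3 ('c'): continues run of 'c', length=2
  Position 4 ('a'): new char, reset run to 1
  Position 5 ('b'): new char, reset run to 1
  Position 6 ('b'): continues run of 'b', length=2
  Position 7 ('b'): continues run of 'b', length=3
Longest run: 'b' with length 3

3


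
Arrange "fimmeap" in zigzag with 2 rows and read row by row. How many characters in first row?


Zigzag "fimmeap" into 2 rows:
Placing characters:
  'f' => row 0
  'i' => row 1
  'm' => row 0
  'm' => row 1
  'e' => row 0
  'a' => row 1
  'p' => row 0
Rows:
  Row 0: "fmep"
  Row 1: "ima"
First row length: 4

4


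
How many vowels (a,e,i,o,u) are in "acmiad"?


Input: acmiad
Checking each character:
  'a' at position 0: vowel (running total: 1)
  'c' at position 1: consonant
  'm' at position 2: consonant
  'i' at position 3: vowel (running total: 2)
  'a' at position 4: vowel (running total: 3)
  'd' at position 5: consonant
Total vowels: 3

3


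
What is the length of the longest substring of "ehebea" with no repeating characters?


Input: "ehebea"
Sliding window (track last position of each char):
  Position 0 ('e'): window [0,0] length 1 -- new best
  Position 1 ('h'): window [0,1] length 2 -- new best
  Position 2 ('e'): repeat (last at 0), move window start to 1
  Position 2 ('e'): window [1,2] length 2
  Position 3 ('b'): window [1,3] length 3 -- new best
  Position 4 ('e'): repeat (last at 2), move window start to 3
  Position 4 ('e'): window [3,4] length 2
  Position 5 ('a'): window [3,5] length 3
Longest substring with no repeats: "heb" with length 3

3


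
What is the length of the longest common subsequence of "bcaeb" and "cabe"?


LCS of "bcaeb" and "cabe"
DP table:
           c    a    b    e
      0    0    0    0    0
  b   0    0    0    1    1
  c   0    1    1    1    1
  a   0    1    2    2    2
  e   0    1    2    2    3
  b   0    1    2    3    3
LCS length = dp[5][4] = 3

3


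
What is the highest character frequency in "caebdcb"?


Input: caebdcb
Character counts:
  'a': 1
  'b': 2
  'c': 2
  'd': 1
  'e': 1
Maximum frequency: 2

2


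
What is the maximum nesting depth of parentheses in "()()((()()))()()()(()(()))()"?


Input: "()()((()()))()()()(()(()))()"
Tracking depth:
  Position 0 '(': depth becomes 1
  Position 1 ')': depth becomes 0
  Position 2 '(': depth becomes 1
  Position 3 ')': depth becomes 0
  Position 4 '(': depth becomes 1
  Position 5 '(': depth becomes 2
  Position 6 '(': depth becomes 3
  Position 7 ')': depth becomes 2
  Position 8 '(': depth becomes 3
  Position 9 ')': depth becomes 2
  Position 10 ')': depth becomes 1
  Position 11 ')': depth becomes 0
  Position 12 '(': depth becomes 1
  Position 13 ')': depth becomes 0
  Position 14 '(': depth becomes 1
  Position 15 ')': depth becomes 0
  Position 16 '(': depth becomes 1
  Position 17 ')': depth becomes 0
  Position 18 '(': depth becomes 1
  Position 19 '(': depth becomes 2
  Position 20 ')': depth becomes 1
  Position 21 '(': depth becomes 2
  Position 22 '(': depth becomes 3
  Position 23 ')': depth becomes 2
  Position 24 ')': depth becomes 1
  Position 25 ')': depth becomes 0
  Position 26 '(': depth becomes 1
  Position 27 ')': depth becomes 0
Maximum depth reached: 3

3


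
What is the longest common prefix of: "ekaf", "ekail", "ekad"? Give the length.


Words: ekaf, ekail, ekad
  Position 0: all 'e' => match
  Position 1: all 'k' => match
  Position 2: all 'a' => match
  Position 3: ('f', 'i', 'd') => mismatch, stop
LCP = "eka" (length 3)

3


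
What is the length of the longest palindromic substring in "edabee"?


Input: "edabee"
Checking substrings for palindromes:
  [4:6] "ee" (len 2) => palindrome
Longest palindromic substring: "ee" with length 2

2


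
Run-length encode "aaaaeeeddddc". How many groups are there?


Input: aaaaeeeddddc
Scanning for consecutive runs:
  Group 1: 'a' x 4 (positions 0-3)
  Group 2: 'e' x 3 (positions 4-6)
  Group 3: 'd' x 4 (positions 7-10)
  Group 4: 'c' x 1 (positions 11-11)
Total groups: 4

4


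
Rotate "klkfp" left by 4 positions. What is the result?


Input: "klkfp", rotate left by 4
First 4 characters: "klkf"
Remaining characters: "p"
Concatenate remaining + first: "p" + "klkf" = "pklkf"

pklkf


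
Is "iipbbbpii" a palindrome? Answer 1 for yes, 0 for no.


Input: iipbbbpii
Reversed: iipbbbpii
  Compare pos 0 ('i') with pos 8 ('i'): match
  Compare pos 1 ('i') with pos 7 ('i'): match
  Compare pos 2 ('p') with pos 6 ('p'): match
  Compare pos 3 ('b') with pos 5 ('b'): match
Result: palindrome

1


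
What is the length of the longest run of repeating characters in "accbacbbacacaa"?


Input: "accbacbbacacaa"
Scanning for longest run:
  Position 1 ('c'): new char, reset run to 1
  Position 2 ('c'): continues run of 'c', length=2
  Position 3 ('b'): new char, reset run to 1
  Position 4 ('a'): new char, reset run to 1
  Position 5 ('c'): new char, reset run to 1
  Position 6 ('b'): new char, reset run to 1
  Position 7 ('b'): continues run of 'b', length=2
  Position 8 ('a'): new char, reset run to 1
  Position 9 ('c'): new char, reset run to 1
  Position 10 ('a'): new char, reset run to 1
  Position 11 ('c'): new char, reset run to 1
  Position 12 ('a'): new char, reset run to 1
  Position 13 ('a'): continues run of 'a', length=2
Longest run: 'c' with length 2

2


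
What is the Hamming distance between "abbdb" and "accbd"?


Comparing "abbdb" and "accbd" position by position:
  Position 0: 'a' vs 'a' => same
  Position 1: 'b' vs 'c' => differ
  Position 2: 'b' vs 'c' => differ
  Position 3: 'd' vs 'b' => differ
  Position 4: 'b' vs 'd' => differ
Total differences (Hamming distance): 4

4


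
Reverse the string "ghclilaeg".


Input: ghclilaeg
Reading characters right to left:
  Position 8: 'g'
  Position 7: 'e'
  Position 6: 'a'
  Position 5: 'l'
  Position 4: 'i'
  Position 3: 'l'
  Position 2: 'c'
  Position 1: 'h'
  Position 0: 'g'
Reversed: gealilchg

gealilchg


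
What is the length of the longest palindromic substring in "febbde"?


Input: "febbde"
Checking substrings for palindromes:
  [2:4] "bb" (len 2) => palindrome
Longest palindromic substring: "bb" with length 2

2


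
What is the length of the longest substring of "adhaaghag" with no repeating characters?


Input: "adhaaghag"
Sliding window (track last position of each char):
  Position 0 ('a'): window [0,0] length 1 -- new best
  Position 1 ('d'): window [0,1] length 2 -- new best
  Position 2 ('h'): window [0,2] length 3 -- new best
  Position 3 ('a'): repeat (last at 0), move window start to 1
  Position 3 ('a'): window [1,3] length 3
  Position 4 ('a'): repeat (last at 3), move window start to 4
  Position 4 ('a'): window [4,4] length 1
  Position 5 ('g'): window [4,5] length 2
  Position 6 ('h'): window [4,6] length 3
  Position 7 ('a'): repeat (last at 4), move window start to 5
  Position 7 ('a'): window [5,7] length 3
  Position 8 ('g'): repeat (last at 5), move window start to 6
  Position 8 ('g'): window [6,8] length 3
Longest substring with no repeats: "adh" with length 3

3


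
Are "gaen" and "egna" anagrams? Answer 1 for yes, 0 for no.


Strings: "gaen", "egna"
Sorted first:  aegn
Sorted second: aegn
Sorted forms match => anagrams

1


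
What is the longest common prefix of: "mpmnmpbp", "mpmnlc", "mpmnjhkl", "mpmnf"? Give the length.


Words: mpmnmpbp, mpmnlc, mpmnjhkl, mpmnf
  Position 0: all 'm' => match
  Position 1: all 'p' => match
  Position 2: all 'm' => match
  Position 3: all 'n' => match
  Position 4: ('m', 'l', 'j', 'f') => mismatch, stop
LCP = "mpmn" (length 4)

4


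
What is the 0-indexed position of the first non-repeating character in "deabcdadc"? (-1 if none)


Input: deabcdadc
Character frequencies:
  'a': 2
  'b': 1
  'c': 2
  'd': 3
  'e': 1
Scanning left to right for freq == 1:
  Position 0 ('d'): freq=3, skip
  Position 1 ('e'): unique! => answer = 1

1


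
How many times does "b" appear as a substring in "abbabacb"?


Searching for "b" in "abbabacb"
Scanning each position:
  Position 0: "a" => no
  Position 1: "b" => MATCH
  Position 2: "b" => MATCH
  Position 3: "a" => no
  Position 4: "b" => MATCH
  Position 5: "a" => no
  Position 6: "c" => no
  Position 7: "b" => MATCH
Total occurrences: 4

4


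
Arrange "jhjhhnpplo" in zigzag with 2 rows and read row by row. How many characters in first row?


Zigzag "jhjhhnpplo" into 2 rows:
Placing characters:
  'j' => row 0
  'h' => row 1
  'j' => row 0
  'h' => row 1
  'h' => row 0
  'n' => row 1
  'p' => row 0
  'p' => row 1
  'l' => row 0
  'o' => row 1
Rows:
  Row 0: "jjhpl"
  Row 1: "hhnpo"
First row length: 5

5


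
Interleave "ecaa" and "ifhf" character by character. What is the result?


Interleaving "ecaa" and "ifhf":
  Position 0: 'e' from first, 'i' from second => "ei"
  Position 1: 'c' from first, 'f' from second => "cf"
  Position 2: 'a' from first, 'h' from second => "ah"
  Position 3: 'a' from first, 'f' from second => "af"
Result: eicfahaf

eicfahaf


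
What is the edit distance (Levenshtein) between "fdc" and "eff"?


Computing edit distance: "fdc" -> "eff"
DP table:
           e    f    f
      0    1    2    3
  f   1    1    1    2
  d   2    2    2    2
  c   3    3    3    3
Edit distance = dp[3][3] = 3

3


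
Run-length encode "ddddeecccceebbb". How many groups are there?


Input: ddddeecccceebbb
Scanning for consecutive runs:
  Group 1: 'd' x 4 (positions 0-3)
  Group 2: 'e' x 2 (positions 4-5)
  Group 3: 'c' x 4 (positions 6-9)
  Group 4: 'e' x 2 (positions 10-11)
  Group 5: 'b' x 3 (positions 12-14)
Total groups: 5

5


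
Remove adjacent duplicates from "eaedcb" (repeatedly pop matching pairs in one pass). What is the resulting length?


Input: eaedcb
Stack-based adjacent duplicate removal:
  Read 'e': push. Stack: e
  Read 'a': push. Stack: ea
  Read 'e': push. Stack: eae
  Read 'd': push. Stack: eaed
  Read 'c': push. Stack: eaedc
  Read 'b': push. Stack: eaedcb
Final stack: "eaedcb" (length 6)

6


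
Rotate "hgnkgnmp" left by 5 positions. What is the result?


Input: "hgnkgnmp", rotate left by 5
First 5 characters: "hgnkg"
Remaining characters: "nmp"
Concatenate remaining + first: "nmp" + "hgnkg" = "nmphgnkg"

nmphgnkg


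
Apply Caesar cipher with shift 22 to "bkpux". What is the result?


Caesar cipher: shift "bkpux" by 22
  'b' (pos 1) + 22 = pos 23 = 'x'
  'k' (pos 10) + 22 = pos 6 = 'g'
  'p' (pos 15) + 22 = pos 11 = 'l'
  'u' (pos 20) + 22 = pos 16 = 'q'
  'x' (pos 23) + 22 = pos 19 = 't'
Result: xglqt

xglqt


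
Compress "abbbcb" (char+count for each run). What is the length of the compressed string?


Input: abbbcb
Runs:
  'a' x 1 => "a1"
  'b' x 3 => "b3"
  'c' x 1 => "c1"
  'b' x 1 => "b1"
Compressed: "a1b3c1b1"
Compressed length: 8

8


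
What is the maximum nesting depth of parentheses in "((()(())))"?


Input: "((()(())))"
Tracking depth:
  Position 0 '(': depth becomes 1
  Position 1 '(': depth becomes 2
  Position 2 '(': depth becomes 3
  Position 3 ')': depth becomes 2
  Position 4 '(': depth becomes 3
  Position 5 '(': depth becomes 4
  Position 6 ')': depth becomes 3
  Position 7 ')': depth becomes 2
  Position 8 ')': depth becomes 1
  Position 9 ')': depth becomes 0
Maximum depth reached: 4

4


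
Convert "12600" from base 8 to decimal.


Input: "12600" in base 8
Positional expansion:
  Digit '1' (value 1) x 8^4 = 4096
  Digit '2' (value 2) x 8^3 = 1024
  Digit '6' (value 6) x 8^2 = 384
  Digit '0' (value 0) x 8^1 = 0
  Digit '0' (value 0) x 8^0 = 0
Sum = 5504

5504


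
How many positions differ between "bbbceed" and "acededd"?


Comparing "bbbceed" and "acededd" position by position:
  Position 0: 'b' vs 'a' => DIFFER
  Position 1: 'b' vs 'c' => DIFFER
  Position 2: 'b' vs 'e' => DIFFER
  Position 3: 'c' vs 'd' => DIFFER
  Position 4: 'e' vs 'e' => same
  Position 5: 'e' vs 'd' => DIFFER
  Position 6: 'd' vs 'd' => same
Positions that differ: 5

5


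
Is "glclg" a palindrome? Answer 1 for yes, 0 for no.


Input: glclg
Reversed: glclg
  Compare pos 0 ('g') with pos 4 ('g'): match
  Compare pos 1 ('l') with pos 3 ('l'): match
Result: palindrome

1


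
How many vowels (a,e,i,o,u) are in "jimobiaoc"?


Input: jimobiaoc
Checking each character:
  'j' at position 0: consonant
  'i' at position 1: vowel (running total: 1)
  'm' at position 2: consonant
  'o' at position 3: vowel (running total: 2)
  'b' at position 4: consonant
  'i' at position 5: vowel (running total: 3)
  'a' at position 6: vowel (running total: 4)
  'o' at position 7: vowel (running total: 5)
  'c' at position 8: consonant
Total vowels: 5

5


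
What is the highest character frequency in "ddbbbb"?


Input: ddbbbb
Character counts:
  'b': 4
  'd': 2
Maximum frequency: 4

4


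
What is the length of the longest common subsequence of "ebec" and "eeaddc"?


LCS of "ebec" and "eeaddc"
DP table:
           e    e    a    d    d    c
      0    0    0    0    0    0    0
  e   0    1    1    1    1    1    1
  b   0    1    1    1    1    1    1
  e   0    1    2    2    2    2    2
  c   0    1    2    2    2    2    3
LCS length = dp[4][6] = 3

3


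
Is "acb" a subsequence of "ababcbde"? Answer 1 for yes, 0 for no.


Check if "acb" is a subsequence of "ababcbde"
Greedy scan:
  Position 0 ('a'): matches sub[0] = 'a'
  Position 1 ('b'): no match needed
  Position 2 ('a'): no match needed
  Position 3 ('b'): no match needed
  Position 4 ('c'): matches sub[1] = 'c'
  Position 5 ('b'): matches sub[2] = 'b'
  Position 6 ('d'): no match needed
  Position 7 ('e'): no match needed
All 3 characters matched => is a subsequence

1


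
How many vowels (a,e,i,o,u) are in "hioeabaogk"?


Input: hioeabaogk
Checking each character:
  'h' at position 0: consonant
  'i' at position 1: vowel (running total: 1)
  'o' at position 2: vowel (running total: 2)
  'e' at position 3: vowel (running total: 3)
  'a' at position 4: vowel (running total: 4)
  'b' at position 5: consonant
  'a' at position 6: vowel (running total: 5)
  'o' at position 7: vowel (running total: 6)
  'g' at position 8: consonant
  'k' at position 9: consonant
Total vowels: 6

6


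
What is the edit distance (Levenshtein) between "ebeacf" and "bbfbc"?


Computing edit distance: "ebeacf" -> "bbfbc"
DP table:
           b    b    f    b    c
      0    1    2    3    4    5
  e   1    1    2    3    4    5
  b   2    1    1    2    3    4
  e   3    2    2    2    3    4
  a   4    3    3    3    3    4
  c   5    4    4    4    4    3
  f   6    5    5    4    5    4
Edit distance = dp[6][5] = 4

4


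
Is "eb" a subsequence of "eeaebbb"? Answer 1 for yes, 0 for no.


Check if "eb" is a subsequence of "eeaebbb"
Greedy scan:
  Position 0 ('e'): matches sub[0] = 'e'
  Position 1 ('e'): no match needed
  Position 2 ('a'): no match needed
  Position 3 ('e'): no match needed
  Position 4 ('b'): matches sub[1] = 'b'
  Position 5 ('b'): no match needed
  Position 6 ('b'): no match needed
All 2 characters matched => is a subsequence

1


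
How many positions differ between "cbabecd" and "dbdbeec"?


Comparing "cbabecd" and "dbdbeec" position by position:
  Position 0: 'c' vs 'd' => DIFFER
  Position 1: 'b' vs 'b' => same
  Position 2: 'a' vs 'd' => DIFFER
  Position 3: 'b' vs 'b' => same
  Position 4: 'e' vs 'e' => same
  Position 5: 'c' vs 'e' => DIFFER
  Position 6: 'd' vs 'c' => DIFFER
Positions that differ: 4

4


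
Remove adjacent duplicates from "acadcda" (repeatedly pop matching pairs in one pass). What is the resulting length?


Input: acadcda
Stack-based adjacent duplicate removal:
  Read 'a': push. Stack: a
  Read 'c': push. Stack: ac
  Read 'a': push. Stack: aca
  Read 'd': push. Stack: acad
  Read 'c': push. Stack: acadc
  Read 'd': push. Stack: acadcd
  Read 'a': push. Stack: acadcda
Final stack: "acadcda" (length 7)

7


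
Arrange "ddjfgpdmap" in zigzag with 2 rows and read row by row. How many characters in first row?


Zigzag "ddjfgpdmap" into 2 rows:
Placing characters:
  'd' => row 0
  'd' => row 1
  'j' => row 0
  'f' => row 1
  'g' => row 0
  'p' => row 1
  'd' => row 0
  'm' => row 1
  'a' => row 0
  'p' => row 1
Rows:
  Row 0: "djgda"
  Row 1: "dfpmp"
First row length: 5

5


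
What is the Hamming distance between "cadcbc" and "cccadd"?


Comparing "cadcbc" and "cccadd" position by position:
  Position 0: 'c' vs 'c' => same
  Position 1: 'a' vs 'c' => differ
  Position 2: 'd' vs 'c' => differ
  Position 3: 'c' vs 'a' => differ
  Position 4: 'b' vs 'd' => differ
  Position 5: 'c' vs 'd' => differ
Total differences (Hamming distance): 5

5


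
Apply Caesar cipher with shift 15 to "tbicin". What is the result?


Caesar cipher: shift "tbicin" by 15
  't' (pos 19) + 15 = pos 8 = 'i'
  'b' (pos 1) + 15 = pos 16 = 'q'
  'i' (pos 8) + 15 = pos 23 = 'x'
  'c' (pos 2) + 15 = pos 17 = 'r'
  'i' (pos 8) + 15 = pos 23 = 'x'
  'n' (pos 13) + 15 = pos 2 = 'c'
Result: iqxrxc

iqxrxc


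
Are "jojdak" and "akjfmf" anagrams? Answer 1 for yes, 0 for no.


Strings: "jojdak", "akjfmf"
Sorted first:  adjjko
Sorted second: affjkm
Differ at position 1: 'd' vs 'f' => not anagrams

0


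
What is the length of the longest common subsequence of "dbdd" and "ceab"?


LCS of "dbdd" and "ceab"
DP table:
           c    e    a    b
      0    0    0    0    0
  d   0    0    0    0    0
  b   0    0    0    0    1
  d   0    0    0    0    1
  d   0    0    0    0    1
LCS length = dp[4][4] = 1

1


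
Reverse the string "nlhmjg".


Input: nlhmjg
Reading characters right to left:
  Position 5: 'g'
  Position 4: 'j'
  Position 3: 'm'
  Position 2: 'h'
  Position 1: 'l'
  Position 0: 'n'
Reversed: gjmhln

gjmhln


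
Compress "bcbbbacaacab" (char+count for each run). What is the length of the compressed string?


Input: bcbbbacaacab
Runs:
  'b' x 1 => "b1"
  'c' x 1 => "c1"
  'b' x 3 => "b3"
  'a' x 1 => "a1"
  'c' x 1 => "c1"
  'a' x 2 => "a2"
  'c' x 1 => "c1"
  'a' x 1 => "a1"
  'b' x 1 => "b1"
Compressed: "b1c1b3a1c1a2c1a1b1"
Compressed length: 18

18


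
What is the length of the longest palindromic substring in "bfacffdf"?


Input: "bfacffdf"
Checking substrings for palindromes:
  [5:8] "fdf" (len 3) => palindrome
  [4:6] "ff" (len 2) => palindrome
Longest palindromic substring: "fdf" with length 3

3


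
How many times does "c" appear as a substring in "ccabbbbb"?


Searching for "c" in "ccabbbbb"
Scanning each position:
  Position 0: "c" => MATCH
  Position 1: "c" => MATCH
  Position 2: "a" => no
  Position 3: "b" => no
  Position 4: "b" => no
  Position 5: "b" => no
  Position 6: "b" => no
  Position 7: "b" => no
Total occurrences: 2

2


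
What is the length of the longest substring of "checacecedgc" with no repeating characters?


Input: "checacecedgc"
Sliding window (track last position of each char):
  Position 0 ('c'): window [0,0] length 1 -- new best
  Position 1 ('h'): window [0,1] length 2 -- new best
  Position 2 ('e'): window [0,2] length 3 -- new best
  Position 3 ('c'): repeat (last at 0), move window start to 1
  Position 3 ('c'): window [1,3] length 3
  Position 4 ('a'): window [1,4] length 4 -- new best
  Position 5 ('c'): repeat (last at 3), move window start to 4
  Position 5 ('c'): window [4,5] length 2
  Position 6 ('e'): window [4,6] length 3
  Position 7 ('c'): repeat (last at 5), move window start to 6
  Position 7 ('c'): window [6,7] length 2
  Position 8 ('e'): repeat (last at 6), move window start to 7
  Position 8 ('e'): window [7,8] length 2
  Position 9 ('d'): window [7,9] length 3
  Position 10 ('g'): window [7,10] length 4
  Position 11 ('c'): repeat (last at 7), move window start to 8
  Position 11 ('c'): window [8,11] length 4
Longest substring with no repeats: "heca" with length 4

4


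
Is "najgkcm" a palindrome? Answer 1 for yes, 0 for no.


Input: najgkcm
Reversed: mckgjan
  Compare pos 0 ('n') with pos 6 ('m'): MISMATCH
  Compare pos 1 ('a') with pos 5 ('c'): MISMATCH
  Compare pos 2 ('j') with pos 4 ('k'): MISMATCH
Result: not a palindrome

0


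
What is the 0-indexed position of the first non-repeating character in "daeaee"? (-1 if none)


Input: daeaee
Character frequencies:
  'a': 2
  'd': 1
  'e': 3
Scanning left to right for freq == 1:
  Position 0 ('d'): unique! => answer = 0

0


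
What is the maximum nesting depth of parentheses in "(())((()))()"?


Input: "(())((()))()"
Tracking depth:
  Position 0 '(': depth becomes 1
  Position 1 '(': depth becomes 2
  Position 2 ')': depth becomes 1
  Position 3 ')': depth becomes 0
  Position 4 '(': depth becomes 1
  Position 5 '(': depth becomes 2
  Position 6 '(': depth becomes 3
  Position 7 ')': depth becomes 2
  Position 8 ')': depth becomes 1
  Position 9 ')': depth becomes 0
  Position 10 '(': depth becomes 1
  Position 11 ')': depth becomes 0
Maximum depth reached: 3

3


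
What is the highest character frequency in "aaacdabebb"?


Input: aaacdabebb
Character counts:
  'a': 4
  'b': 3
  'c': 1
  'd': 1
  'e': 1
Maximum frequency: 4

4


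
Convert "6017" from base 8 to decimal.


Input: "6017" in base 8
Positional expansion:
  Digit '6' (value 6) x 8^3 = 3072
  Digit '0' (value 0) x 8^2 = 0
  Digit '1' (value 1) x 8^1 = 8
  Digit '7' (value 7) x 8^0 = 7
Sum = 3087

3087


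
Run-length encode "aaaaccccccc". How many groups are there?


Input: aaaaccccccc
Scanning for consecutive runs:
  Group 1: 'a' x 4 (positions 0-3)
  Group 2: 'c' x 7 (positions 4-10)
Total groups: 2

2


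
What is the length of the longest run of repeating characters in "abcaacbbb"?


Input: "abcaacbbb"
Scanning for longest run:
  Position 1 ('b'): new char, reset run to 1
  Position 2 ('c'): new char, reset run to 1
  Position 3 ('a'): new char, reset run to 1
  Position 4 ('a'): continues run of 'a', length=2
  Position 5 ('c'): new char, reset run to 1
  Position 6 ('b'): new char, reset run to 1
  Position 7 ('b'): continues run of 'b', length=2
  Position 8 ('b'): continues run of 'b', length=3
Longest run: 'b' with length 3

3


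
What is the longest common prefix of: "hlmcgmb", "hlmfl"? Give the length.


Words: hlmcgmb, hlmfl
  Position 0: all 'h' => match
  Position 1: all 'l' => match
  Position 2: all 'm' => match
  Position 3: ('c', 'f') => mismatch, stop
LCP = "hlm" (length 3)

3


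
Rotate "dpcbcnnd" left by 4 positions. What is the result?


Input: "dpcbcnnd", rotate left by 4
First 4 characters: "dpcb"
Remaining characters: "cnnd"
Concatenate remaining + first: "cnnd" + "dpcb" = "cnnddpcb"

cnnddpcb


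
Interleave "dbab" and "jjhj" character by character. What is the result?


Interleaving "dbab" and "jjhj":
  Position 0: 'd' from first, 'j' from second => "dj"
  Position 1: 'b' from first, 'j' from second => "bj"
  Position 2: 'a' from first, 'h' from second => "ah"
  Position 3: 'b' from first, 'j' from second => "bj"
Result: djbjahbj

djbjahbj


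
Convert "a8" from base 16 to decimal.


Input: "a8" in base 16
Positional expansion:
  Digit 'a' (value 10) x 16^1 = 160
  Digit '8' (value 8) x 16^0 = 8
Sum = 168

168


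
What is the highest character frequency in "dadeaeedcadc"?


Input: dadeaeedcadc
Character counts:
  'a': 3
  'c': 2
  'd': 4
  'e': 3
Maximum frequency: 4

4


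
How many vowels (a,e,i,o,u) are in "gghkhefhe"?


Input: gghkhefhe
Checking each character:
  'g' at position 0: consonant
  'g' at position 1: consonant
  'h' at position 2: consonant
  'k' at position 3: consonant
  'h' at position 4: consonant
  'e' at position 5: vowel (running total: 1)
  'f' at position 6: consonant
  'h' at position 7: consonant
  'e' at position 8: vowel (running total: 2)
Total vowels: 2

2


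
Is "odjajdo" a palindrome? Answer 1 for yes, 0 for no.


Input: odjajdo
Reversed: odjajdo
  Compare pos 0 ('o') with pos 6 ('o'): match
  Compare pos 1 ('d') with pos 5 ('d'): match
  Compare pos 2 ('j') with pos 4 ('j'): match
Result: palindrome

1


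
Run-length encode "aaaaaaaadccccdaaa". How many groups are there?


Input: aaaaaaaadccccdaaa
Scanning for consecutive runs:
  Group 1: 'a' x 8 (positions 0-7)
  Group 2: 'd' x 1 (positions 8-8)
  Group 3: 'c' x 4 (positions 9-12)
  Group 4: 'd' x 1 (positions 13-13)
  Group 5: 'a' x 3 (positions 14-16)
Total groups: 5

5


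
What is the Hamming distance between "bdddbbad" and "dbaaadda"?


Comparing "bdddbbad" and "dbaaadda" position by position:
  Position 0: 'b' vs 'd' => differ
  Position 1: 'd' vs 'b' => differ
  Position 2: 'd' vs 'a' => differ
  Position 3: 'd' vs 'a' => differ
  Position 4: 'b' vs 'a' => differ
  Position 5: 'b' vs 'd' => differ
  Position 6: 'a' vs 'd' => differ
  Position 7: 'd' vs 'a' => differ
Total differences (Hamming distance): 8

8


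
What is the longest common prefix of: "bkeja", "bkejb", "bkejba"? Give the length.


Words: bkeja, bkejb, bkejba
  Position 0: all 'b' => match
  Position 1: all 'k' => match
  Position 2: all 'e' => match
  Position 3: all 'j' => match
  Position 4: ('a', 'b', 'b') => mismatch, stop
LCP = "bkej" (length 4)

4


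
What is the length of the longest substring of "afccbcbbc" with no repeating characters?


Input: "afccbcbbc"
Sliding window (track last position of each char):
  Position 0 ('a'): window [0,0] length 1 -- new best
  Position 1 ('f'): window [0,1] length 2 -- new best
  Position 2 ('c'): window [0,2] length 3 -- new best
  Position 3 ('c'): repeat (last at 2), move window start to 3
  Position 3 ('c'): window [3,3] length 1
  Position 4 ('b'): window [3,4] length 2
  Position 5 ('c'): repeat (last at 3), move window start to 4
  Position 5 ('c'): window [4,5] length 2
  Position 6 ('b'): repeat (last at 4), move window start to 5
  Position 6 ('b'): window [5,6] length 2
  Position 7 ('b'): repeat (last at 6), move window start to 7
  Position 7 ('b'): window [7,7] length 1
  Position 8 ('c'): window [7,8] length 2
Longest substring with no repeats: "afc" with length 3

3


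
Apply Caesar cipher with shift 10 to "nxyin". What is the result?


Caesar cipher: shift "nxyin" by 10
  'n' (pos 13) + 10 = pos 23 = 'x'
  'x' (pos 23) + 10 = pos 7 = 'h'
  'y' (pos 24) + 10 = pos 8 = 'i'
  'i' (pos 8) + 10 = pos 18 = 's'
  'n' (pos 13) + 10 = pos 23 = 'x'
Result: xhisx

xhisx


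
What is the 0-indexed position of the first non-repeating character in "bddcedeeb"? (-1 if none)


Input: bddcedeeb
Character frequencies:
  'b': 2
  'c': 1
  'd': 3
  'e': 3
Scanning left to right for freq == 1:
  Position 0 ('b'): freq=2, skip
  Position 1 ('d'): freq=3, skip
  Position 2 ('d'): freq=3, skip
  Position 3 ('c'): unique! => answer = 3

3


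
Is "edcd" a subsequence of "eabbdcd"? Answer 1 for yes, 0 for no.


Check if "edcd" is a subsequence of "eabbdcd"
Greedy scan:
  Position 0 ('e'): matches sub[0] = 'e'
  Position 1 ('a'): no match needed
  Position 2 ('b'): no match needed
  Position 3 ('b'): no match needed
  Position 4 ('d'): matches sub[1] = 'd'
  Position 5 ('c'): matches sub[2] = 'c'
  Position 6 ('d'): matches sub[3] = 'd'
All 4 characters matched => is a subsequence

1


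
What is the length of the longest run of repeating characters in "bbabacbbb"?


Input: "bbabacbbb"
Scanning for longest run:
  Position 1 ('b'): continues run of 'b', length=2
  Position 2 ('a'): new char, reset run to 1
  Position 3 ('b'): new char, reset run to 1
  Position 4 ('a'): new char, reset run to 1
  Position 5 ('c'): new char, reset run to 1
  Position 6 ('b'): new char, reset run to 1
  Position 7 ('b'): continues run of 'b', length=2
  Position 8 ('b'): continues run of 'b', length=3
Longest run: 'b' with length 3

3


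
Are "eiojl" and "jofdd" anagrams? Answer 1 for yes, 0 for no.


Strings: "eiojl", "jofdd"
Sorted first:  eijlo
Sorted second: ddfjo
Differ at position 0: 'e' vs 'd' => not anagrams

0


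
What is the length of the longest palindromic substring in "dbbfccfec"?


Input: "dbbfccfec"
Checking substrings for palindromes:
  [3:7] "fccf" (len 4) => palindrome
  [1:3] "bb" (len 2) => palindrome
  [4:6] "cc" (len 2) => palindrome
Longest palindromic substring: "fccf" with length 4

4


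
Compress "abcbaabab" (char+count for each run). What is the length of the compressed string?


Input: abcbaabab
Runs:
  'a' x 1 => "a1"
  'b' x 1 => "b1"
  'c' x 1 => "c1"
  'b' x 1 => "b1"
  'a' x 2 => "a2"
  'b' x 1 => "b1"
  'a' x 1 => "a1"
  'b' x 1 => "b1"
Compressed: "a1b1c1b1a2b1a1b1"
Compressed length: 16

16


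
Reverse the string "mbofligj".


Input: mbofligj
Reading characters right to left:
  Position 7: 'j'
  Position 6: 'g'
  Position 5: 'i'
  Position 4: 'l'
  Position 3: 'f'
  Position 2: 'o'
  Position 1: 'b'
  Position 0: 'm'
Reversed: jgilfobm

jgilfobm


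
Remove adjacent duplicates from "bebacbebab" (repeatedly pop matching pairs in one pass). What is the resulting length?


Input: bebacbebab
Stack-based adjacent duplicate removal:
  Read 'b': push. Stack: b
  Read 'e': push. Stack: be
  Read 'b': push. Stack: beb
  Read 'a': push. Stack: beba
  Read 'c': push. Stack: bebac
  Read 'b': push. Stack: bebacb
  Read 'e': push. Stack: bebacbe
  Read 'b': push. Stack: bebacbeb
  Read 'a': push. Stack: bebacbeba
  Read 'b': push. Stack: bebacbebab
Final stack: "bebacbebab" (length 10)

10


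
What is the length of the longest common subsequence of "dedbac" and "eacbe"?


LCS of "dedbac" and "eacbe"
DP table:
           e    a    c    b    e
      0    0    0    0    0    0
  d   0    0    0    0    0    0
  e   0    1    1    1    1    1
  d   0    1    1    1    1    1
  b   0    1    1    1    2    2
  a   0    1    2    2    2    2
  c   0    1    2    3    3    3
LCS length = dp[6][5] = 3

3


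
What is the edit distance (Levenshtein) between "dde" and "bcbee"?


Computing edit distance: "dde" -> "bcbee"
DP table:
           b    c    b    e    e
      0    1    2    3    4    5
  d   1    1    2    3    4    5
  d   2    2    2    3    4    5
  e   3    3    3    3    3    4
Edit distance = dp[3][5] = 4

4


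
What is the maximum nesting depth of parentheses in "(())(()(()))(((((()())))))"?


Input: "(())(()(()))(((((()())))))"
Tracking depth:
  Position 0 '(': depth becomes 1
  Position 1 '(': depth becomes 2
  Position 2 ')': depth becomes 1
  Position 3 ')': depth becomes 0
  Position 4 '(': depth becomes 1
  Position 5 '(': depth becomes 2
  Position 6 ')': depth becomes 1
  Position 7 '(': depth becomes 2
  Position 8 '(': depth becomes 3
  Position 9 ')': depth becomes 2
  Position 10 ')': depth becomes 1
  Position 11 ')': depth becomes 0
  Position 12 '(': depth becomes 1
  Position 13 '(': depth becomes 2
  Position 14 '(': depth becomes 3
  Position 15 '(': depth becomes 4
  Position 16 '(': depth becomes 5
  Position 17 '(': depth becomes 6
  Position 18 ')': depth becomes 5
  Position 19 '(': depth becomes 6
  Position 20 ')': depth becomes 5
  Position 21 ')': depth becomes 4
  Position 22 ')': depth becomes 3
  Position 23 ')': depth becomes 2
  Position 24 ')': depth becomes 1
  Position 25 ')': depth becomes 0
Maximum depth reached: 6

6


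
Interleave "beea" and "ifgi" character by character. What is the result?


Interleaving "beea" and "ifgi":
  Position 0: 'b' from first, 'i' from second => "bi"
  Position 1: 'e' from first, 'f' from second => "ef"
  Position 2: 'e' from first, 'g' from second => "eg"
  Position 3: 'a' from first, 'i' from second => "ai"
Result: biefegai

biefegai


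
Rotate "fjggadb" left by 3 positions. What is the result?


Input: "fjggadb", rotate left by 3
First 3 characters: "fjg"
Remaining characters: "gadb"
Concatenate remaining + first: "gadb" + "fjg" = "gadbfjg"

gadbfjg


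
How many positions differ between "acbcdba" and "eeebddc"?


Comparing "acbcdba" and "eeebddc" position by position:
  Position 0: 'a' vs 'e' => DIFFER
  Position 1: 'c' vs 'e' => DIFFER
  Position 2: 'b' vs 'e' => DIFFER
  Position 3: 'c' vs 'b' => DIFFER
  Position 4: 'd' vs 'd' => same
  Position 5: 'b' vs 'd' => DIFFER
  Position 6: 'a' vs 'c' => DIFFER
Positions that differ: 6

6


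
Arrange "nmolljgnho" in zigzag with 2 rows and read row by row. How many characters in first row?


Zigzag "nmolljgnho" into 2 rows:
Placing characters:
  'n' => row 0
  'm' => row 1
  'o' => row 0
  'l' => row 1
  'l' => row 0
  'j' => row 1
  'g' => row 0
  'n' => row 1
  'h' => row 0
  'o' => row 1
Rows:
  Row 0: "nolgh"
  Row 1: "mljno"
First row length: 5

5


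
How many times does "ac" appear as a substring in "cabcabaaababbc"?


Searching for "ac" in "cabcabaaababbc"
Scanning each position:
  Position 0: "ca" => no
  Position 1: "ab" => no
  Position 2: "bc" => no
  Position 3: "ca" => no
  Position 4: "ab" => no
  Position 5: "ba" => no
  Position 6: "aa" => no
  Position 7: "aa" => no
  Position 8: "ab" => no
  Position 9: "ba" => no
  Position 10: "ab" => no
  Position 11: "bb" => no
  Position 12: "bc" => no
Total occurrences: 0

0


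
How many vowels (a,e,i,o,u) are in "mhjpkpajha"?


Input: mhjpkpajha
Checking each character:
  'm' at position 0: consonant
  'h' at position 1: consonant
  'j' at position 2: consonant
  'p' at position 3: consonant
  'k' at position 4: consonant
  'p' at position 5: consonant
  'a' at position 6: vowel (running total: 1)
  'j' at position 7: consonant
  'h' at position 8: consonant
  'a' at position 9: vowel (running total: 2)
Total vowels: 2

2


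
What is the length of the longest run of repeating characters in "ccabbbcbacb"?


Input: "ccabbbcbacb"
Scanning for longest run:
  Position 1 ('c'): continues run of 'c', length=2
  Position 2 ('a'): new char, reset run to 1
  Position 3 ('b'): new char, reset run to 1
  Position 4 ('b'): continues run of 'b', length=2
  Position 5 ('b'): continues run of 'b', length=3
  Position 6 ('c'): new char, reset run to 1
  Position 7 ('b'): new char, reset run to 1
  Position 8 ('a'): new char, reset run to 1
  Position 9 ('c'): new char, reset run to 1
  Position 10 ('b'): new char, reset run to 1
Longest run: 'b' with length 3

3
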